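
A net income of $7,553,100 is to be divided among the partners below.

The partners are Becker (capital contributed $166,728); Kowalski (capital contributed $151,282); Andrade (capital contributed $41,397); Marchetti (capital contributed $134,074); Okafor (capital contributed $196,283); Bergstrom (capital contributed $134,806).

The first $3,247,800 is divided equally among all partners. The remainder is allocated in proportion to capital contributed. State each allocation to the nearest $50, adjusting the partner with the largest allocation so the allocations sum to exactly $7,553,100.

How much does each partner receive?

Equal tier: $3,247,800 ÷ 6 = $541,300 apiece.
Remainder $4,305,300 by capital contributed (total 824,570): Becker 870,531.38 → $870,550; Kowalski 789,883.69 → $789,900; Andrade 216,144.78 → $216,150; Marchetti 700,036.13 → $700,050; Okafor 1,024,845.92 → $1,024,850; Bergstrom 703,858.10 → $703,850.
Rounding difference −$50 on remainder applied to Okafor.
Totals: Becker $541,300 + $870,550 = $1,411,850; Kowalski $541,300 + $789,900 = $1,331,200; Andrade $541,300 + $216,150 = $757,450; Marchetti $541,300 + $700,050 = $1,241,350; Okafor $541,300 + $1,024,800 = $1,566,100; Bergstrom $541,300 + $703,850 = $1,245,150.

Becker: $1,411,850 · Kowalski: $1,331,200 · Andrade: $757,450 · Marchetti: $1,241,350 · Okafor: $1,566,100 · Bergstrom: $1,245,150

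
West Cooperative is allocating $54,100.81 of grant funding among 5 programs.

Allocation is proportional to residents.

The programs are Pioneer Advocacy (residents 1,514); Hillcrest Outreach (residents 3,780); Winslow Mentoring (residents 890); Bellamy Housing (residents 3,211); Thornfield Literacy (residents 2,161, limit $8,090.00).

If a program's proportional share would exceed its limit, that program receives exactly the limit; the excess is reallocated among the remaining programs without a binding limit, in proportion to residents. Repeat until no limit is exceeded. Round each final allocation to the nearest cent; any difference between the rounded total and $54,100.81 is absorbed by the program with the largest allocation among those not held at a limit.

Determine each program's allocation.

Sum of residents: 11,556.
Pro-rata shares before constraints: Pioneer Advocacy 7,087.9739; Hillcrest Outreach 17,696.5266; Winslow Mentoring 4,166.6425; Bellamy Housing 15,032.6844; Thornfield Literacy 10,116.9826.
Capped: Thornfield Literacy ($8,090.00); balance $46,010.81 reallocated over remaining residents 9,395.
Shares after redistribution: Pioneer Advocacy 7,414.6212 → $7,414.62; Hillcrest Outreach 18,512.0662 → $18,512.07; Winslow Mentoring 4,358.6611 → $4,358.66; Bellamy Housing 15,725.4615 → $15,725.46.

Pioneer Advocacy: $7,414.62; Hillcrest Outreach: $18,512.07; Winslow Mentoring: $4,358.66; Bellamy Housing: $15,725.46; Thornfield Literacy: $8,090.00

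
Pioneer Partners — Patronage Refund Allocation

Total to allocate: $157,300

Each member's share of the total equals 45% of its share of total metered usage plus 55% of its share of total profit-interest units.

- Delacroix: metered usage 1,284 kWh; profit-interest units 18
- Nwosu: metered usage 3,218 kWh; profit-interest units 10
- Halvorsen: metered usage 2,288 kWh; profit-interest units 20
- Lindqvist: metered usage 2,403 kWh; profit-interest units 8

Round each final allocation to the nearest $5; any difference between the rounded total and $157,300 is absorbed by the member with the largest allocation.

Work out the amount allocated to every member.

Totals — metered usage 9,193, profit-interest units 56.
Composite weights (45% metered usage + 55% profit-interest units): Delacroix 0.2396; Nwosu 0.2557; Halvorsen 0.3084; Lindqvist 0.1962.
Raw shares: Delacroix 37,695.04; Nwosu 40,227.32; Halvorsen 48,515.54; Lindqvist 30,862.10.
At nearest $5: Delacroix $37,695; Nwosu $40,225; Halvorsen $48,515; Lindqvist $30,860. Sum = $157,295.
Difference $157,300 − $157,295 = +$5 applied to largest allocation (Halvorsen): Halvorsen becomes $48,520.

Delacroix: $37,695 · Nwosu: $40,225 · Halvorsen: $48,520 · Lindqvist: $30,860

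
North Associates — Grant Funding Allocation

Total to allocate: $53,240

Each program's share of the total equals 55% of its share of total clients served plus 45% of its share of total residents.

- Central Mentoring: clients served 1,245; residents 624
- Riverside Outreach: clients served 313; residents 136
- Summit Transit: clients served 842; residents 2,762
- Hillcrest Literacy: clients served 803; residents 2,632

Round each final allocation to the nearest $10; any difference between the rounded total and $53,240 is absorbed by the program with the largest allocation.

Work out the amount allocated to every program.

Central Mentoring: $13,810; Riverside Outreach: $3,390; Summit Transit: $18,450; Hillcrest Literacy: $17,590

Clients served total 3,203; residents total 6,154.
Blended shares (55% clients served + 45% residents): Central Mentoring 0.2594; Riverside Outreach 0.0637; Summit Transit 0.3465; Hillcrest Literacy 0.3303.
Raw shares: Central Mentoring 13,811.14; Riverside Outreach 3,390.92; Summit Transit 18,450.29; Hillcrest Literacy 17,587.65.
At nearest $10: Central Mentoring $13,810; Riverside Outreach $3,390; Summit Transit $18,450; Hillcrest Literacy $17,590. Sum = $53,240.
Sum already equals the total — no adjustment.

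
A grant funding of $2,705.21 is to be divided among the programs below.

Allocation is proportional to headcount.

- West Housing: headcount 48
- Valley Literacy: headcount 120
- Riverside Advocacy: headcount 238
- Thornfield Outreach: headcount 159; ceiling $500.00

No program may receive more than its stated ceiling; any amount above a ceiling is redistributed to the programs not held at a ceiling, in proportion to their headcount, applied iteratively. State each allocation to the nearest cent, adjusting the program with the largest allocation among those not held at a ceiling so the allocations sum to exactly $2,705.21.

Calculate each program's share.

West Housing: $260.71 | Valley Literacy: $651.79 | Riverside Advocacy: $1,292.71 | Thornfield Outreach: $500.00

Combined headcount = 565.
Unconstrained shares: West Housing 229.8232; Valley Literacy 574.5579; Riverside Advocacy 1,139.5398; Thornfield Outreach 761.2892.
Held at cap: Thornfield Outreach ($500.00); remaining pool $2,205.21 reallocated over remaining headcount 406.
Redistributed shares: West Housing 260.7145 → $260.71; Valley Literacy 651.7862 → $651.79; Riverside Advocacy 1,292.7093 → $1,292.71.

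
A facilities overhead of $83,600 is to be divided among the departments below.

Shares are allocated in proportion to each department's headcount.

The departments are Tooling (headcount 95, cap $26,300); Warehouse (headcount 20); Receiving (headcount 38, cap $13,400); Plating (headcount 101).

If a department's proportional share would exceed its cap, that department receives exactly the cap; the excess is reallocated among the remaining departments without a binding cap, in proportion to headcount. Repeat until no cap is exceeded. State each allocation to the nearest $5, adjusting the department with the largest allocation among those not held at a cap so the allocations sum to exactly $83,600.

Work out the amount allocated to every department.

Sum of headcount: 254.
Proportional shares (ignoring caps): Tooling 31,267.72; Warehouse 6,582.68; Receiving 12,507.09; Plating 33,242.52.
Held at cap: Tooling ($26,300); remaining pool $57,300 reallocated over remaining headcount 159.
Held at cap: Receiving ($13,400); remaining pool $43,900 reallocated over remaining headcount 121.
Redistributed shares: Warehouse 7,256.20 → $7,255; Plating 36,643.80 → $36,645.

Tooling: $26,300 | Warehouse: $7,255 | Receiving: $13,400 | Plating: $36,645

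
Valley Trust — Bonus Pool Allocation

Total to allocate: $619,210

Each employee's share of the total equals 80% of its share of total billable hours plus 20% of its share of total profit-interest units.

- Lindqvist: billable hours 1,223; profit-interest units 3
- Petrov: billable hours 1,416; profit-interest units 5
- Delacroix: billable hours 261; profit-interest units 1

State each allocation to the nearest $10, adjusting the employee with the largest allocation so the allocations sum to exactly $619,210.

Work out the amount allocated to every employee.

Totals — billable hours 2,900, profit-interest units 9.
Composite weights (80% billable hours + 20% profit-interest units): Lindqvist 0.4040; Petrov 0.5017; Delacroix 0.0942.
Raw shares: Lindqvist 250,189.31; Petrov 310,677.35; Delacroix 58,343.34.
Rounded to nearest $10: Lindqvist $250,190; Petrov $310,680; Delacroix $58,340. Sum = $619,210.
Sum already equals the total — no adjustment.

Lindqvist: $250,190 | Petrov: $310,680 | Delacroix: $58,340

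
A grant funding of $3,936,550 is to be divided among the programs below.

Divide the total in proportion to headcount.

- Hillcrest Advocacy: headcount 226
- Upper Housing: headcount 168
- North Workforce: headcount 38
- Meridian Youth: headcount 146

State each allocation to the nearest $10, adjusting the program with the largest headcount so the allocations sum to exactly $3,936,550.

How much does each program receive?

Sum of headcount: 578.
Pro-rata amounts: Hillcrest Advocacy 226/578 × $3,936,550 = 1,539,204.67; Upper Housing 168/578 × $3,936,550 = 1,144,187.54; North Workforce 38/578 × $3,936,550 = 258,804.33; Meridian Youth 146/578 × $3,936,550 = 994,353.46.
At nearest $10: Hillcrest Advocacy $1,539,200; Upper Housing $1,144,190; North Workforce $258,800; Meridian Youth $994,350. Sum = $3,936,540.
Difference $3,936,550 − $3,936,540 = +$10 applied to largest headcount (Hillcrest Advocacy): Hillcrest Advocacy becomes $1,539,210.

Hillcrest Advocacy: $1,539,210 · Upper Housing: $1,144,190 · North Workforce: $258,800 · Meridian Youth: $994,350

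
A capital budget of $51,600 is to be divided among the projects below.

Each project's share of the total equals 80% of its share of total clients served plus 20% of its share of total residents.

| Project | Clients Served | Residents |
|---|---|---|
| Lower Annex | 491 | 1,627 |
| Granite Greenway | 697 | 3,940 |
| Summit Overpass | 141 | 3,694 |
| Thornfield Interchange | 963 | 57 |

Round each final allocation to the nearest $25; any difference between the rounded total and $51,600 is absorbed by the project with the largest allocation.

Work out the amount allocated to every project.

Clients served total 2,292; residents total 9,318.
Blended shares (80% clients served + 20% residents): Lower Annex 0.2063; Granite Greenway 0.3278; Summit Overpass 0.1285; Thornfield Interchange 0.3373.
Unrounded shares: Lower Annex 10,645.10; Granite Greenway 16,916.98; Summit Overpass 6,630.71; Thornfield Interchange 17,407.21.
Rounded to nearest $25: Lower Annex $10,650; Granite Greenway $16,925; Summit Overpass $6,625; Thornfield Interchange $17,400. Sum = $51,600.
Sum already equals the total — no adjustment.

Lower Annex: $10,650; Granite Greenway: $16,925; Summit Overpass: $6,625; Thornfield Interchange: $17,400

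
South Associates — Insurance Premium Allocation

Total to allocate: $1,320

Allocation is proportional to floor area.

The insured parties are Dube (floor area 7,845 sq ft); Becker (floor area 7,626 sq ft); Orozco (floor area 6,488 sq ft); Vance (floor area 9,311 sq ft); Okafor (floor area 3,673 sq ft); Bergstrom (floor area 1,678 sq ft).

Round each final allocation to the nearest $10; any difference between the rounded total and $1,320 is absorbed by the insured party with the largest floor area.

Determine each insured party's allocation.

Sum of floor area: 36,621.
Unrounded shares: Dube 7,845/36,621 × $1,320 = 282.77; Becker 7,626/36,621 × $1,320 = 274.88; Orozco 6,488/36,621 × $1,320 = 233.86; Vance 9,311/36,621 × $1,320 = 335.61; Okafor 3,673/36,621 × $1,320 = 132.39; Bergstrom 1,678/36,621 × $1,320 = 60.48.
At nearest $10: Dube $280; Becker $270; Orozco $230; Vance $340; Okafor $130; Bergstrom $60. Sum = $1,310.
Difference $1,320 − $1,310 = +$10 applied to largest floor area (Vance): Vance becomes $350.

Dube: $280; Becker: $270; Orozco: $230; Vance: $350; Okafor: $130; Bergstrom: $60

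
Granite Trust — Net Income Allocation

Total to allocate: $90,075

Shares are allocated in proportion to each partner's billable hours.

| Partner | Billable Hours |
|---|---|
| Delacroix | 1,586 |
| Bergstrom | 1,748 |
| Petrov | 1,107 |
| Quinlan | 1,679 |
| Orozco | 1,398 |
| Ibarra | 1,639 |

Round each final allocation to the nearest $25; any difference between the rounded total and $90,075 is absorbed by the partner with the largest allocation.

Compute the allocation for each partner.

Delacroix: $15,600 | Bergstrom: $17,175 | Petrov: $10,900 | Quinlan: $16,525 | Orozco: $13,750 | Ibarra: $16,125

Combined billable hours = 9,157.
Raw shares: Delacroix 1,586/9,157 × $90,075 = 15,601.06; Bergstrom 1,748/9,157 × $90,075 = 17,194.62; Petrov 1,107/9,157 × $90,075 = 10,889.27; Quinlan 1,679/9,157 × $90,075 = 16,515.88; Orozco 1,398/9,157 × $90,075 = 13,751.76; Ibarra 1,639/9,157 × $90,075 = 16,122.41.
After rounding ($25): Delacroix $15,600; Bergstrom $17,200; Petrov $10,900; Quinlan $16,525; Orozco $13,750; Ibarra $16,125. Sum = $90,100.
Difference $90,075 − $90,100 = −$25 applied to largest allocation (Bergstrom): Bergstrom becomes $17,175.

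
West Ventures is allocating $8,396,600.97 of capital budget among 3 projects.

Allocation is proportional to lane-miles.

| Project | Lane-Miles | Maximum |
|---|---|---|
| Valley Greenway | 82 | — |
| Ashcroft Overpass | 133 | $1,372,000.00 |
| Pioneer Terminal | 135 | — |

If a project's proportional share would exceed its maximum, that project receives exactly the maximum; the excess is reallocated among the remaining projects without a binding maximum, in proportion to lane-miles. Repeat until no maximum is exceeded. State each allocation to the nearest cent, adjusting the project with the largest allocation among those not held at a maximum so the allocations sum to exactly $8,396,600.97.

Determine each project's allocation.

Valley Greenway: $2,654,457.51 | Ashcroft Overpass: $1,372,000.00 | Pioneer Terminal: $4,370,143.46

Sum of lane-miles: 350.
Unconstrained shares: Valley Greenway 1,967,203.6558; Ashcroft Overpass 3,190,708.3686; Pioneer Terminal 3,238,688.9456.
Capped: Ashcroft Overpass ($1,372,000.00); residual $7,024,600.97 reallocated over remaining lane-miles 217.
Redistributed shares: Valley Greenway 2,654,457.5094 → $2,654,457.51; Pioneer Terminal 4,370,143.4606 → $4,370,143.46.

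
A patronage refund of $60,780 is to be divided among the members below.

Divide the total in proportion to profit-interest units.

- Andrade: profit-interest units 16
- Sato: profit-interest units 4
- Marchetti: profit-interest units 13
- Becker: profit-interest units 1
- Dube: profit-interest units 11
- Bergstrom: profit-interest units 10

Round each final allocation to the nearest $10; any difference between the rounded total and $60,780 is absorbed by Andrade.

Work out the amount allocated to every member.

Andrade: $17,670 · Sato: $4,420 · Marchetti: $14,370 · Becker: $1,110 · Dube: $12,160 · Bergstrom: $11,050

Sum of profit-interest units: 55.
Proportional shares: Andrade 16/55 × $60,780 = 17,681.45; Sato 4/55 × $60,780 = 4,420.36; Marchetti 13/55 × $60,780 = 14,366.18; Becker 1/55 × $60,780 = 1,105.09; Dube 11/55 × $60,780 = 12,156.00; Bergstrom 10/55 × $60,780 = 11,050.91.
Rounded to nearest $10: Andrade $17,680; Sato $4,420; Marchetti $14,370; Becker $1,110; Dube $12,160; Bergstrom $11,050. Sum = $60,790.
Difference $60,780 − $60,790 = −$10 applied to Andrade: Andrade becomes $17,670.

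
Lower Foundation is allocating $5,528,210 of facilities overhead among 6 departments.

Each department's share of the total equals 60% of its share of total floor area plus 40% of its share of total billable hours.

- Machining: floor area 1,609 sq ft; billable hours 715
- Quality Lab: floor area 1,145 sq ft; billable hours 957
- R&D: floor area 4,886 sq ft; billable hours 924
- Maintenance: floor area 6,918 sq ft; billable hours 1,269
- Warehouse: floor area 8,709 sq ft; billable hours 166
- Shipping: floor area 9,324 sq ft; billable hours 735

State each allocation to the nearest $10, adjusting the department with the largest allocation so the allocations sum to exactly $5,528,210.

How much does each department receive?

Machining: $495,490 | Quality Lab: $560,550 | R&D: $925,980 | Maintenance: $1,292,860 | Warehouse: $963,370 | Shipping: $1,289,960

Totals — floor area 32,591, billable hours 4,766.
Blended shares (60% floor area + 40% billable hours): Machining 0.0896; Quality Lab 0.1014; R&D 0.1675; Maintenance 0.2339; Warehouse 0.1743; Shipping 0.2333.
Raw shares: Machining 495,493.84; Quality Lab 560,551.45; R&D 925,978.06; Maintenance 1,292,853.29; Warehouse 963,371.45; Shipping 1,289,961.92.
Rounded to nearest $10: Machining $495,490; Quality Lab $560,550; R&D $925,980; Maintenance $1,292,850; Warehouse $963,370; Shipping $1,289,960. Sum = $5,528,200.
Difference $5,528,210 − $5,528,200 = +$10 applied to largest allocation (Maintenance): Maintenance becomes $1,292,860.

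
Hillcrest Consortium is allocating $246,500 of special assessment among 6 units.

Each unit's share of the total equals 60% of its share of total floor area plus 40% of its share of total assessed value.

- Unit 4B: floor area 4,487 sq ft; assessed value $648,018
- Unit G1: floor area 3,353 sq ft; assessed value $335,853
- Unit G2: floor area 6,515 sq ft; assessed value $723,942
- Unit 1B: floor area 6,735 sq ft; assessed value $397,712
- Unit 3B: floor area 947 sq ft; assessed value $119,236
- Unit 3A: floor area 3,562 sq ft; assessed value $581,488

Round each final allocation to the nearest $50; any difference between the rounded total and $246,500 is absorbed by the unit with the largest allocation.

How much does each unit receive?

Unit 4B: $48,700 · Unit G1: $31,150 · Unit G2: $63,100 · Unit 1B: $52,900 · Unit 3B: $9,650 · Unit 3A: $41,000

Floor area total 25,599; assessed value total 2,806,249.
Blended shares (60% floor area + 40% assessed value): Unit 4B 0.1975; Unit G1 0.1265; Unit G2 0.2559; Unit 1B 0.2145; Unit 3B 0.0392; Unit 3A 0.1664.
Pro-rata amounts: Unit 4B 48,692.63; Unit G1 31,172.68; Unit G2 63,077.20; Unit 1B 52,885.89; Unit 3B 9,660.82; Unit 3A 41,010.79.
After rounding ($50): Unit 4B $48,700; Unit G1 $31,150; Unit G2 $63,100; Unit 1B $52,900; Unit 3B $9,650; Unit 3A $41,000. Sum = $246,500.
Sum already equals the total — no adjustment.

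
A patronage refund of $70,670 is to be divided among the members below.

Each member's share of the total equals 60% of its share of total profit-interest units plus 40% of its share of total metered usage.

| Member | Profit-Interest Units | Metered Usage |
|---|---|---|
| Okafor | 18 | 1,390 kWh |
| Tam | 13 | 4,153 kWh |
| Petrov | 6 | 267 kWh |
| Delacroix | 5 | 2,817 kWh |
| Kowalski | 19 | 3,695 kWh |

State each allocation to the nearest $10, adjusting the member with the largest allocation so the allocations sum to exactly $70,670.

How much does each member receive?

Totals — profit-interest units 61, metered usage 12,322.
Composite weights (60% profit-interest units + 40% metered usage): Okafor 0.2222; Tam 0.2627; Petrov 0.0677; Delacroix 0.1406; Kowalski 0.3068.
Raw shares: Okafor 15,700.88; Tam 18,563.92; Petrov 4,783.22; Delacroix 9,938.08; Kowalski 21,683.91.
At nearest $10: Okafor $15,700; Tam $18,560; Petrov $4,780; Delacroix $9,940; Kowalski $21,680. Sum = $70,660.
Difference $70,670 − $70,660 = +$10 applied to largest allocation (Kowalski): Kowalski becomes $21,690.

Okafor: $15,700 · Tam: $18,560 · Petrov: $4,780 · Delacroix: $9,940 · Kowalski: $21,690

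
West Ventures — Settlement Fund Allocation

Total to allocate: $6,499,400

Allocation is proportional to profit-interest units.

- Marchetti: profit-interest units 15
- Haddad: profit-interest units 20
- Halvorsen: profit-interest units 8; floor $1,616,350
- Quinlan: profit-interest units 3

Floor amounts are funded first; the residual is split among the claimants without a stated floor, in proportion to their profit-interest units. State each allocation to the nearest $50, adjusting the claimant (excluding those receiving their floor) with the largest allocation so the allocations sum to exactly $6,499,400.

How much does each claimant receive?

Marchetti: $1,927,500 | Haddad: $2,570,050 | Halvorsen: $1,616,350 | Quinlan: $385,500

Minimums first: Halvorsen $1,616,350. Balance $4,883,050.
Balance split over remaining profit-interest units 38: Marchetti 1,927,519.74 → $1,927,500; Haddad 2,570,026.32 → $2,570,050; Quinlan 385,503.95 → $385,500.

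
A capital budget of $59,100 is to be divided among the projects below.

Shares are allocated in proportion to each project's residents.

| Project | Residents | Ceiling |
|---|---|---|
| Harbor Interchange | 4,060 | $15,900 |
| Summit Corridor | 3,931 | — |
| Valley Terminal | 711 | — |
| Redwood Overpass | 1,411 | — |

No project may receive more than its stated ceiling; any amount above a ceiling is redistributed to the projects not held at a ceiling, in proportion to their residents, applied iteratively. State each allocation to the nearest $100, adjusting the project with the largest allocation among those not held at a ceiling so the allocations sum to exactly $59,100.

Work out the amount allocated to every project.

Residents total: 10,113.
Unconstrained shares: Harbor Interchange 23,726.49; Summit Corridor 22,972.62; Valley Terminal 4,155.06; Redwood Overpass 8,245.83.
Capped: Harbor Interchange ($15,900); remaining pool $43,200 reallocated over remaining residents 6,053.
Redistributed shares: Summit Corridor 28,055.38 → $28,100; Valley Terminal 5,074.38 → $5,100; Redwood Overpass 10,070.25 → $10,100.
Rounding difference −$100 applied to Summit Corridor → $28,000.

Harbor Interchange: $15,900; Summit Corridor: $28,000; Valley Terminal: $5,100; Redwood Overpass: $10,100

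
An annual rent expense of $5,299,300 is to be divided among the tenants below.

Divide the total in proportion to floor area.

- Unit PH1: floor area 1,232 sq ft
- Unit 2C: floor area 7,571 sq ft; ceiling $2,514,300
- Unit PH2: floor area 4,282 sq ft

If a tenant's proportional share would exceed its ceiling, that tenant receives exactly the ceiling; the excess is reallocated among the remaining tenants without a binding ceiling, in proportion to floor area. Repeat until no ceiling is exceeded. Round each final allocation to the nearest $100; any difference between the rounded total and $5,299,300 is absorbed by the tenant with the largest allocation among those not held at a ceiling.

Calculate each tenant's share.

Total floor area = 13,085.
Unconstrained shares: Unit PH1 498,948.23; Unit 2C 3,066,182.67; Unit PH2 1,734,169.09.
Cap binds for Unit 2C ($2,514,300); remaining pool $2,785,000 reallocated over remaining floor area 5,514.
Redistributed shares: Unit PH1 622,256.08 → $622,300; Unit PH2 2,162,743.92 → $2,162,700.

Unit PH1: $622,300 | Unit 2C: $2,514,300 | Unit PH2: $2,162,700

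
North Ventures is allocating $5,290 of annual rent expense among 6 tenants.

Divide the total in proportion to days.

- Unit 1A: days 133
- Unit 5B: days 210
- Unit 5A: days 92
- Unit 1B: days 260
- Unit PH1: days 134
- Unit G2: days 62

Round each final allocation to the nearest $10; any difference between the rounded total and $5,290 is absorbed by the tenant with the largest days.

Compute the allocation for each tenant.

Combined days = 891.
Unrounded shares: Unit 1A 133/891 × $5,290 = 789.64; Unit 5B 210/891 × $5,290 = 1,246.80; Unit 5A 92/891 × $5,290 = 546.22; Unit 1B 260/891 × $5,290 = 1,543.66; Unit PH1 134/891 × $5,290 = 795.58; Unit G2 62/891 × $5,290 = 368.10.
At nearest $10: Unit 1A $790; Unit 5B $1,250; Unit 5A $550; Unit 1B $1,540; Unit PH1 $800; Unit G2 $370. Sum = $5,300.
Difference $5,290 − $5,300 = −$10 applied to largest days (Unit 1B): Unit 1B becomes $1,530.

Unit 1A: $790 | Unit 5B: $1,250 | Unit 5A: $550 | Unit 1B: $1,530 | Unit PH1: $800 | Unit G2: $370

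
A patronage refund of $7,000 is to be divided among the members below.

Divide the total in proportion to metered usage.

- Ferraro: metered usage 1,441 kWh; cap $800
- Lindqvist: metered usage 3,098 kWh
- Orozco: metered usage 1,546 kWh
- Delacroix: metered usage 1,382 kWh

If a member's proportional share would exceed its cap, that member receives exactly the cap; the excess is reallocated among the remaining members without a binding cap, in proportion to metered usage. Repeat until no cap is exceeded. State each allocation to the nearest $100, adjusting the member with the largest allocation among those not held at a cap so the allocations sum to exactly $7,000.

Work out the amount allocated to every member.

Metered usage total: 7,467.
Unconstrained shares: Ferraro 1,350.88; Lindqvist 2,904.25; Orozco 1,449.31; Delacroix 1,295.57.
Held at cap: Ferraro ($800); balance $6,200 reallocated over remaining metered usage 6,026.
Shares after redistribution: Lindqvist 3,187.45 → $3,200; Orozco 1,590.64 → $1,600; Delacroix 1,421.91 → $1,400.

Ferraro: $800; Lindqvist: $3,200; Orozco: $1,600; Delacroix: $1,400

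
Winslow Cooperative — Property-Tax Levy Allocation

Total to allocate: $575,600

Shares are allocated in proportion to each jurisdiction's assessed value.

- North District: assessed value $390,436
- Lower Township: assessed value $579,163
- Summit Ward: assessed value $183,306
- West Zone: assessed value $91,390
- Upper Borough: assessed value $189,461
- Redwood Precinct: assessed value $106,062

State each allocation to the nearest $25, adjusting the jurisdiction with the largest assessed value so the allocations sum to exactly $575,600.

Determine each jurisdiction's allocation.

North District: $145,950; Lower Township: $216,475; Summit Ward: $68,525; West Zone: $34,175; Upper Borough: $70,825; Redwood Precinct: $39,650

Total assessed value = 1,539,818.
Proportional shares: North District 390,436/1,539,818 × $575,600 = 145,949.04; Lower Township 579,163/1,539,818 × $575,600 = 216,497.16; Summit Ward 183,306/1,539,818 × $575,600 = 68,521.69; West Zone 91,390/1,539,818 × $575,600 = 34,162.53; Upper Borough 189,461/1,539,818 × $575,600 = 70,822.49; Redwood Precinct 106,062/1,539,818 × $575,600 = 39,647.08.
Rounded to nearest $25: North District $145,950; Lower Township $216,500; Summit Ward $68,525; West Zone $34,175; Upper Borough $70,825; Redwood Precinct $39,650. Sum = $575,625.
Difference $575,600 − $575,625 = −$25 applied to largest assessed value (Lower Township): Lower Township becomes $216,475.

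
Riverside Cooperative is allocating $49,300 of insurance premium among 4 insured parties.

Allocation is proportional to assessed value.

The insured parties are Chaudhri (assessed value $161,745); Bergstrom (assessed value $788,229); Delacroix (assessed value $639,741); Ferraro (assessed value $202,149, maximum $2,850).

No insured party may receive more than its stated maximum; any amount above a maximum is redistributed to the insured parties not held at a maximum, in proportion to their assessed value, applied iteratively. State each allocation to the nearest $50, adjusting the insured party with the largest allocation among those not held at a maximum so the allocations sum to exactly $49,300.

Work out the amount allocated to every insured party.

Chaudhri: $4,750; Bergstrom: $23,000; Delacroix: $18,700; Ferraro: $2,850

Combined assessed value = 1,791,864.
Unconstrained shares: Chaudhri 4,450.13; Bergstrom 21,686.74; Delacroix 17,601.35; Ferraro 5,561.78.
Cap binds for Ferraro ($2,850); remaining pool $46,450 reallocated over remaining assessed value 1,589,715.
Remaining shares: Chaudhri 4,726.04 → $4,750; Bergstrom 23,031.32 → $23,050; Delacroix 18,692.64 → $18,700.
Rounding difference −$50 applied to Bergstrom → $23,000.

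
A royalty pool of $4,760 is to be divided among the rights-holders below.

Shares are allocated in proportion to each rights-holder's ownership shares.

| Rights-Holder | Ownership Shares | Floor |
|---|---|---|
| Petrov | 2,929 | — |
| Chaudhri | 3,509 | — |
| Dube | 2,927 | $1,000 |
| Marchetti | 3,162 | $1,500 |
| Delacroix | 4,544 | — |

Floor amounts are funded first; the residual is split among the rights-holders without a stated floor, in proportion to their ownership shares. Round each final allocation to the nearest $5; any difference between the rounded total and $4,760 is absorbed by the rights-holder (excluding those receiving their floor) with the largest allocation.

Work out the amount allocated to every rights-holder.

Petrov: $605 · Chaudhri: $720 · Dube: $1,000 · Marchetti: $1,500 · Delacroix: $935

Fund the minimums — Dube $1,000; Marchetti $1,500. Remaining pool $2,260.
Remaining pool split over remaining ownership shares 10,982: Petrov 602.76 → $605; Chaudhri 722.12 → $720; Delacroix 935.12 → $935.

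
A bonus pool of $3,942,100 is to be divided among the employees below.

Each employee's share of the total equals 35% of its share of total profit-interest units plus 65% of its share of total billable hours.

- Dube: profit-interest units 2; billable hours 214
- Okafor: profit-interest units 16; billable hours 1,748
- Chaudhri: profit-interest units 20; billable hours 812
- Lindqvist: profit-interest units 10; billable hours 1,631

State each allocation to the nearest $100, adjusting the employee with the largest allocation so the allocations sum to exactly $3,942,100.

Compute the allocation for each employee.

Totals — profit-interest units 48, billable hours 4,405.
Blended shares (35% profit-interest units + 65% billable hours): Dube 0.0462; Okafor 0.3746; Chaudhri 0.2657; Lindqvist 0.3136.
Raw shares: Dube 181,971.62; Okafor 1,476,713.94; Chaudhri 1,047,225.65; Lindqvist 1,236,188.79.
Rounded to nearest $100: Dube $182,000; Okafor $1,476,700; Chaudhri $1,047,200; Lindqvist $1,236,200. Sum = $3,942,100.
Rounded total matches; no reconciliation needed.

Dube: $182,000; Okafor: $1,476,700; Chaudhri: $1,047,200; Lindqvist: $1,236,200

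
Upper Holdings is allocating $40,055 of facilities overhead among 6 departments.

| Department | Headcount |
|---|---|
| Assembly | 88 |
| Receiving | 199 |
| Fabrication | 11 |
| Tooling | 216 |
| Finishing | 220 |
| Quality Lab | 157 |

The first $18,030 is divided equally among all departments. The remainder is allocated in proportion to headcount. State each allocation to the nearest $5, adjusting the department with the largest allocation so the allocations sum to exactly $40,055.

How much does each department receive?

Assembly: $5,180; Receiving: $7,925; Fabrication: $3,275; Tooling: $8,345; Finishing: $8,445; Quality Lab: $6,885

First tranche $18,030 split equally: $3,005 each.
Remainder $22,025 by headcount (total 891): Assembly 2,175.31 → $2,175; Receiving 4,919.16 → $4,920; Fabrication 271.91 → $270; Tooling 5,339.39 → $5,340; Finishing 5,438.27 → $5,440; Quality Lab 3,880.95 → $3,880.
Totals: Assembly $3,005 + $2,175 = $5,180; Receiving $3,005 + $4,920 = $7,925; Fabrication $3,005 + $270 = $3,275; Tooling $3,005 + $5,340 = $8,345; Finishing $3,005 + $5,440 = $8,445; Quality Lab $3,005 + $3,880 = $6,885.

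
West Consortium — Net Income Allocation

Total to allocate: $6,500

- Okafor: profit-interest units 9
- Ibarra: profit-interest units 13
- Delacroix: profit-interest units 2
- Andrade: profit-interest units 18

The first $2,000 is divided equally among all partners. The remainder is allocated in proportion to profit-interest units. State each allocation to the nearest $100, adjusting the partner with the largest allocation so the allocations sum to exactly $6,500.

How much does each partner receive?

$2,000 shared equally gives $500 per partner.
Remainder $4,500 by profit-interest units (total 42): Okafor 964.29 → $1,000; Ibarra 1,392.86 → $1,400; Delacroix 214.29 → $200; Andrade 1,928.57 → $1,900.
Totals: Okafor $500 + $1,000 = $1,500; Ibarra $500 + $1,400 = $1,900; Delacroix $500 + $200 = $700; Andrade $500 + $1,900 = $2,400.

Okafor: $1,500 | Ibarra: $1,900 | Delacroix: $700 | Andrade: $2,400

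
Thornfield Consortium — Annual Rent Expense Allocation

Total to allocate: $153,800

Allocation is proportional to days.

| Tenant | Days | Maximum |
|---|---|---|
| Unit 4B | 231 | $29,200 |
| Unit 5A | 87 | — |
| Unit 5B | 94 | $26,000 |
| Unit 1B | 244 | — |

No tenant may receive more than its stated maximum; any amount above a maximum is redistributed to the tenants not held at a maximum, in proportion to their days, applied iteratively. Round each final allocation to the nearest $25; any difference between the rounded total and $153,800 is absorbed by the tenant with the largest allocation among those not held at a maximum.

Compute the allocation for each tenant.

Sum of days: 656.
Proportional shares (ignoring caps): Unit 4B 54,158.23; Unit 5A 20,397.26; Unit 5B 22,038.41; Unit 1B 57,206.10.
Cap binds for Unit 4B ($29,200); balance $124,600 reallocated over remaining days 425.
Cap binds for Unit 5B ($26,000); balance $98,600 reallocated over remaining days 331.
Remaining shares: Unit 5A 25,916.01 → $25,925; Unit 1B 72,683.99 → $72,675.

Unit 4B: $29,200 | Unit 5A: $25,925 | Unit 5B: $26,000 | Unit 1B: $72,675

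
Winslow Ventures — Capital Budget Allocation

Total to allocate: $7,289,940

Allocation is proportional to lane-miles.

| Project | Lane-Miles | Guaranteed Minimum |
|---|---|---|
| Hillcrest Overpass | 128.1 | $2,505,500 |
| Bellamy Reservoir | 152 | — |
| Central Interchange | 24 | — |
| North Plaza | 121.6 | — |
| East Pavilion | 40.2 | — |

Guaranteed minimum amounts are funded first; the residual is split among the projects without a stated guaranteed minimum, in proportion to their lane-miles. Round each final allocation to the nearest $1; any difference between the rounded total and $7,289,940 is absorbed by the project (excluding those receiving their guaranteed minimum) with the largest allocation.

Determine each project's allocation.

Minimums first: Hillcrest Overpass $2,505,500. Residual $4,784,440.
Residual split over remaining lane-miles 337.8: Bellamy Reservoir 2,152,856.36 → $2,152,856; Central Interchange 339,924.69 → $339,925; North Plaza 1,722,285.09 → $1,722,285; East Pavilion 569,373.85 → $569,374.

Hillcrest Overpass: $2,505,500; Bellamy Reservoir: $2,152,856; Central Interchange: $339,925; North Plaza: $1,722,285; East Pavilion: $569,374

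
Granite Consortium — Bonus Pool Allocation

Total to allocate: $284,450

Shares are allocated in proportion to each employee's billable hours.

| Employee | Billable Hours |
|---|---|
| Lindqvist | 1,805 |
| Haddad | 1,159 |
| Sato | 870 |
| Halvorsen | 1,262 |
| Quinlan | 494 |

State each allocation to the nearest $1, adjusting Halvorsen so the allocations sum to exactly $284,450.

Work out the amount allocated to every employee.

Lindqvist: $91,848 · Haddad: $58,976 · Sato: $44,270 · Halvorsen: $64,219 · Quinlan: $25,137

Sum of billable hours: 5,590.
Pro-rata amounts: Lindqvist 1,805/5,590 × $284,450 = 91,848.35; Haddad 1,159/5,590 × $284,450 = 58,976.31; Sato 870/5,590 × $284,450 = 44,270.39; Halvorsen 1,262/5,590 × $284,450 = 64,217.51; Quinlan 494/5,590 × $284,450 = 25,137.44.
After rounding ($1): Lindqvist $91,848; Haddad $58,976; Sato $44,270; Halvorsen $64,218; Quinlan $25,137. Sum = $284,449.
Difference $284,450 − $284,449 = +$1 applied to Halvorsen: Halvorsen becomes $64,219.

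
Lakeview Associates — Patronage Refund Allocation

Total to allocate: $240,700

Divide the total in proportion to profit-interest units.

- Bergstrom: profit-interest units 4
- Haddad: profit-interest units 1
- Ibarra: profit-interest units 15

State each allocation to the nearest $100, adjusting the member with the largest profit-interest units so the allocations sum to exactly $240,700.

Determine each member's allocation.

Bergstrom: $48,100; Haddad: $12,000; Ibarra: $180,600

Combined profit-interest units = 20.
Proportional shares: Bergstrom 4/20 × $240,700 = 48,140.00; Haddad 1/20 × $240,700 = 12,035.00; Ibarra 15/20 × $240,700 = 180,525.00.
At nearest $100: Bergstrom $48,100; Haddad $12,000; Ibarra $180,500. Sum = $240,600.
Difference $240,700 − $240,600 = +$100 applied to largest profit-interest units (Ibarra): Ibarra becomes $180,600.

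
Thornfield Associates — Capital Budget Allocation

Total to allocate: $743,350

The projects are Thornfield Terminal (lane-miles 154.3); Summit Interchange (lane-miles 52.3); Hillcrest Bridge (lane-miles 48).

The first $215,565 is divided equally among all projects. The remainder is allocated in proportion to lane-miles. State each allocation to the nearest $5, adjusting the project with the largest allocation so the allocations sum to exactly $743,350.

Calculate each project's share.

Thornfield Terminal: $391,715 | Summit Interchange: $180,275 | Hillcrest Bridge: $171,360

Equal tier: $215,565 ÷ 3 = $71,855 apiece.
Remainder $527,785 by lane-miles (total 254.6): Thornfield Terminal 319,863.42 → $319,865; Summit Interchange 108,417.74 → $108,420; Hillcrest Bridge 99,503.85 → $99,505.
Rounding difference −$5 on remainder applied to Thornfield Terminal.
Totals: Thornfield Terminal $71,855 + $319,860 = $391,715; Summit Interchange $71,855 + $108,420 = $180,275; Hillcrest Bridge $71,855 + $99,505 = $171,360.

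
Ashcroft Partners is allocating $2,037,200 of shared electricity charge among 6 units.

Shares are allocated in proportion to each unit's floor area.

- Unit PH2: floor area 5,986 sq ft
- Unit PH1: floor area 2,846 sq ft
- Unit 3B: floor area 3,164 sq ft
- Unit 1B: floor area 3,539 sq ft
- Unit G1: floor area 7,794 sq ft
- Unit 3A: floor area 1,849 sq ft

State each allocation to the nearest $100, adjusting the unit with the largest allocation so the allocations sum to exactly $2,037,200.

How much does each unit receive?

Floor area total: 25,178.
Unrounded shares: Unit PH2 5,986/25,178 × $2,037,200 = 484,338.68; Unit PH1 2,846/25,178 × $2,037,200 = 230,275.29; Unit 3B 3,164/25,178 × $2,037,200 = 256,005.27; Unit 1B 3,539/25,178 × $2,037,200 = 286,347.24; Unit G1 7,794/25,178 × $2,037,200 = 630,627.40; Unit 3A 1,849/25,178 × $2,037,200 = 149,606.12.
At nearest $100: Unit PH2 $484,300; Unit PH1 $230,300; Unit 3B $256,000; Unit 1B $286,300; Unit G1 $630,600; Unit 3A $149,600. Sum = $2,037,100.
Difference $2,037,200 − $2,037,100 = +$100 applied to largest allocation (Unit G1): Unit G1 becomes $630,700.

Unit PH2: $484,300; Unit PH1: $230,300; Unit 3B: $256,000; Unit 1B: $286,300; Unit G1: $630,700; Unit 3A: $149,600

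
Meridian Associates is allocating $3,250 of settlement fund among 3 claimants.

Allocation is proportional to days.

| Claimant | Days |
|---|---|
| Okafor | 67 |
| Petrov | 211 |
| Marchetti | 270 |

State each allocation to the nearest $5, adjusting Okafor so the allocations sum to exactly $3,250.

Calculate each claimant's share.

Okafor: $400; Petrov: $1,250; Marchetti: $1,600

Combined days = 548.
Pro-rata amounts: Okafor 67/548 × $3,250 = 397.35; Petrov 211/548 × $3,250 = 1,251.37; Marchetti 270/548 × $3,250 = 1,601.28.
Rounded to nearest $5: Okafor $395; Petrov $1,250; Marchetti $1,600. Sum = $3,245.
Difference $3,250 − $3,245 = +$5 applied to Okafor: Okafor becomes $400.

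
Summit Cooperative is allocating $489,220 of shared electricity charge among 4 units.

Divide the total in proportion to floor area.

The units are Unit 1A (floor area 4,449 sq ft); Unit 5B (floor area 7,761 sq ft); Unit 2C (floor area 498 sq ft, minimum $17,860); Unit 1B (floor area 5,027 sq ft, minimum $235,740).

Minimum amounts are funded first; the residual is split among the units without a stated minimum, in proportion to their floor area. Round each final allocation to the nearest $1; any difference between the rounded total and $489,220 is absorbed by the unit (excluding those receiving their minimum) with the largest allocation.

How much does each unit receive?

Guaranteed amounts: Unit 2C $17,860; Unit 1B $235,740. Remaining pool $235,620.
Remaining pool split over remaining floor area 12,210: Unit 1A 85,853.68 → $85,854; Unit 5B 149,766.32 → $149,766.

Unit 1A: $85,854 | Unit 5B: $149,766 | Unit 2C: $17,860 | Unit 1B: $235,740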